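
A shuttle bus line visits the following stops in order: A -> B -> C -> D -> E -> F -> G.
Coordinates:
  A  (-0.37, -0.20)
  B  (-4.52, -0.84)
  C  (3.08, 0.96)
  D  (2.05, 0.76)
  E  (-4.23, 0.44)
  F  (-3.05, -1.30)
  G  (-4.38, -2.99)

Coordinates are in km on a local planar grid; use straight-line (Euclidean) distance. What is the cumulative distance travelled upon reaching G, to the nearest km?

24 km

Leg distances:
A→B: 4.2 km  (cumulative 4.2 km)
B→C: 7.8 km  (cumulative 12.0 km)
C→D: 1.0 km  (cumulative 13.1 km)
D→E: 6.3 km  (cumulative 19.3 km)
E→F: 2.1 km  (cumulative 21.4 km)
F→G: 2.2 km  (cumulative 23.6 km)
Cumulative distance at G ≈ 24 km.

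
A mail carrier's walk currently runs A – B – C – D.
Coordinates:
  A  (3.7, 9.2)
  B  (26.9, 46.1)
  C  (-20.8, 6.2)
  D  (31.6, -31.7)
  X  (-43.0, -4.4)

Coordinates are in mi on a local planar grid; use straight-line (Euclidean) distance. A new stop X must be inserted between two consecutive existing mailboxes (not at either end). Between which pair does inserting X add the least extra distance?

Added distance for inserting X between each consecutive pair:
A–B: 91.3 mi
B–C: 48.6 mi
C–D: 39.4 mi
Smallest added distance is 39.4 mi, inserting between C and D.

between C and D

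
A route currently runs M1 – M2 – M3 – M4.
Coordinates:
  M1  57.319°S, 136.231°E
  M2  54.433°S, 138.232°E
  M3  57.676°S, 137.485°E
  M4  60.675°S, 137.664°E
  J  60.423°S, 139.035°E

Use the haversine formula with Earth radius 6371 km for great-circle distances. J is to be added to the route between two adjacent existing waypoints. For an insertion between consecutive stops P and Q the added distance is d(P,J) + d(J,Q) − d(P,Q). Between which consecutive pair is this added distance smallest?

Added distance for inserting J between each consecutive pair:
M1–M2: 704.3 km
M2–M3: 622.2 km
M3–M4: 64.4 km
Smallest added distance is 64.4 km, inserting between M3 and M4.

between M3 and M4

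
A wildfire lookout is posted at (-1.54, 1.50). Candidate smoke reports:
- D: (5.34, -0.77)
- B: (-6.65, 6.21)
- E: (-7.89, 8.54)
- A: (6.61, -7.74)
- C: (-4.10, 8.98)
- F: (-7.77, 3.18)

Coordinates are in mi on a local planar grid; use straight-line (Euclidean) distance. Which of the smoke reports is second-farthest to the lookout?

Distances from the lookout ((-1.54, 1.50)):
A: 12.3 mi
E: 9.5 mi
C: 7.9 mi
D: 7.2 mi
B: 6.9 mi
F: 6.5 mi
The second-farthest is E at 9.5 mi.

E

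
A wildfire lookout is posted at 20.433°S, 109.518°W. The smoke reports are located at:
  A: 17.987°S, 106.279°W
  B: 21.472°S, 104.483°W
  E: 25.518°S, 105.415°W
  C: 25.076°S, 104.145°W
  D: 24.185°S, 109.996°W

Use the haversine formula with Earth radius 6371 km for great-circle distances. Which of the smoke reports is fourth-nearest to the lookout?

Distances from the lookout (20.433°S, 109.518°W):
D: 420.1 km
A: 435.5 km
B: 535.4 km
E: 704.2 km
C: 754.9 km
The fourth-nearest is E at 704.2 km.

E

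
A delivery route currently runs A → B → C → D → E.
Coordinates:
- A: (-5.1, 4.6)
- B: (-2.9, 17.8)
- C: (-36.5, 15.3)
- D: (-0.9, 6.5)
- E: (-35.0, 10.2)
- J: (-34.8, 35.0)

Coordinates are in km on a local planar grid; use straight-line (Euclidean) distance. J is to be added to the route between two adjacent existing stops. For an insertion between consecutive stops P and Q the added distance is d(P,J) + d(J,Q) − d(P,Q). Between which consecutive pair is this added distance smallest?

Added distance for inserting J between each consecutive pair:
A–B: 65.4 km
B–C: 22.3 km
C–D: 27.4 km
D–E: 34.8 km
Smallest added distance is 22.3 km, inserting between B and C.

between B and C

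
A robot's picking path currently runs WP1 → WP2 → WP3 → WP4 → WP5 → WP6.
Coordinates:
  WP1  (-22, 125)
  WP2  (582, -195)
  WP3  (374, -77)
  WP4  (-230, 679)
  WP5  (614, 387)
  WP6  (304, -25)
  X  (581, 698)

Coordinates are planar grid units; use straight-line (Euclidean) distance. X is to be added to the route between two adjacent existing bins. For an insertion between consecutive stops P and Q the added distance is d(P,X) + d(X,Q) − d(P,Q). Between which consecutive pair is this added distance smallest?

between WP4 and WP5

Added distance for inserting X between each consecutive pair:
WP1–WP2: 1041.3
WP2–WP3: 1456.0
WP3–WP4: 645.7
WP4–WP5: 230.9
WP5–WP6: 571.4
Smallest added distance is 230.9, inserting between WP4 and WP5.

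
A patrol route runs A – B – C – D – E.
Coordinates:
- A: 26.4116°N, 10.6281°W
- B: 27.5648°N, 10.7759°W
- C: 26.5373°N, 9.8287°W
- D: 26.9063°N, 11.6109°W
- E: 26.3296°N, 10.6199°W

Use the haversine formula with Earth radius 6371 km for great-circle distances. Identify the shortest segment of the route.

Leg distances:
A→B: 129.1 km
B→C: 147.8 km
C→D: 181.7 km
D→E: 117.5 km
The shortest leg is D–E at 117.5 km.

D–E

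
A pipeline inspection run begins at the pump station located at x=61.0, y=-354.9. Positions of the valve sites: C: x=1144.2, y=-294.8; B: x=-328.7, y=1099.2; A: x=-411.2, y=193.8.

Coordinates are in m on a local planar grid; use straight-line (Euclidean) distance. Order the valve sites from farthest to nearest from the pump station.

B, C, A

Distances from the pump station:
B x=-328.7, y=1099.2: 1505.4 m
C x=1144.2, y=-294.8: 1084.9 m
A x=-411.2, y=193.8: 723.9 m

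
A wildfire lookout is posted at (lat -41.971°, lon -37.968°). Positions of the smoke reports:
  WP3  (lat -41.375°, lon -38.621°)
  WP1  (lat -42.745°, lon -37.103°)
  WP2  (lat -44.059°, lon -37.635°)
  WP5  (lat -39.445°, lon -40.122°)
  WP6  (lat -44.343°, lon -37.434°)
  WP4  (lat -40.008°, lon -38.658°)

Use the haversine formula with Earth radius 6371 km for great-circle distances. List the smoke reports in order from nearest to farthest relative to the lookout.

Distances from the lookout:
WP3 (lat -41.375°, lon -38.621°): 85.6 km
WP1 (lat -42.745°, lon -37.103°): 111.6 km
WP4 (lat -40.008°, lon -38.658°): 225.8 km
WP2 (lat -44.059°, lon -37.635°): 233.7 km
WP6 (lat -44.343°, lon -37.434°): 267.3 km
WP5 (lat -39.445°, lon -40.122°): 334.4 km

WP3, WP1, WP4, WP2, WP6, WP5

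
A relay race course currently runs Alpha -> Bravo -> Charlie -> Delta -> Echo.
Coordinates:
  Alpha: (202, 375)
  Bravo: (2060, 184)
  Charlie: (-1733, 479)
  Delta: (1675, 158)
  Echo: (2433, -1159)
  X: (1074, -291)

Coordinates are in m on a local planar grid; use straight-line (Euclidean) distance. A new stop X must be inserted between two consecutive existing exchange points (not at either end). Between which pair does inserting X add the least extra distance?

between Bravo and Charlie

Added distance for inserting X between each consecutive pair:
Alpha–Bravo: 323.9 m
Bravo–Charlie: 200.7 m
Charlie–Delta: 237.8 m
Delta–Echo: 843.2 m
Smallest added distance is 200.7 m, inserting between Bravo and Charlie.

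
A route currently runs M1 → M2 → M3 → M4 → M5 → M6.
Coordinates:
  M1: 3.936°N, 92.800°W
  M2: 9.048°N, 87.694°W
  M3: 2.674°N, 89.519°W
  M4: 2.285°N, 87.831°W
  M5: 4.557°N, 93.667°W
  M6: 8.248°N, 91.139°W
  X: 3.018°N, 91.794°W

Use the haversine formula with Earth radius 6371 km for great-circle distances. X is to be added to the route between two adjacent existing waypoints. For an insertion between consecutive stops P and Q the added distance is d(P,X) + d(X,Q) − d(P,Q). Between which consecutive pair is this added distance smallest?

between M4 and M5

Added distance for inserting X between each consecutive pair:
M1–M2: 159.9 km
M2–M3: 327.9 km
M3–M4: 510.8 km
M4–M5: 21.6 km
M5–M6: 358.8 km
Smallest added distance is 21.6 km, inserting between M4 and M5.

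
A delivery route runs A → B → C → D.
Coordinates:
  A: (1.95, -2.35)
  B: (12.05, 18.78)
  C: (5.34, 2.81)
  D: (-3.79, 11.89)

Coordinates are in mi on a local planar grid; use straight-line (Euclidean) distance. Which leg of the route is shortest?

Leg distances:
A→B: 23.4 mi
B→C: 17.3 mi
C→D: 12.9 mi
The shortest leg is C–D at 12.9 mi.

C–D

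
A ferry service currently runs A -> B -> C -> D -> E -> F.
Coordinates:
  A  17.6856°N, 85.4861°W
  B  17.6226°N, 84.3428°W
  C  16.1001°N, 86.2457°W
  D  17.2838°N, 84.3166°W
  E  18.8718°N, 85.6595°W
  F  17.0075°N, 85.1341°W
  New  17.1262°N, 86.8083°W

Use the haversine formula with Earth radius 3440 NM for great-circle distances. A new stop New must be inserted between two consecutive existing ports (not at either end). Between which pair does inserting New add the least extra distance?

Added distance for inserting New between each consecutive pair:
A–B: 161.7 NM
B–C: 71.5 NM
C–D: 81.1 NM
D–E: 144.5 NM
E–F: 104.1 NM
Smallest added distance is 71.5 NM, inserting between B and C.

between B and C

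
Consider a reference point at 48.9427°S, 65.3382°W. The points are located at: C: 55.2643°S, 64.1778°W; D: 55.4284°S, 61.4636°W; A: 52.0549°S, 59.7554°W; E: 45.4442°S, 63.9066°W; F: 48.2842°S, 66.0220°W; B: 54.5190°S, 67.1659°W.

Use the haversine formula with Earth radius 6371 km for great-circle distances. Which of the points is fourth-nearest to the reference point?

B

Distances from the reference point (48.9427°S, 65.3382°W):
F: 88.8 km
E: 403.8 km
A: 524.8 km
B: 632.6 km
C: 707.4 km
D: 767.7 km
The fourth-nearest is B at 632.6 km.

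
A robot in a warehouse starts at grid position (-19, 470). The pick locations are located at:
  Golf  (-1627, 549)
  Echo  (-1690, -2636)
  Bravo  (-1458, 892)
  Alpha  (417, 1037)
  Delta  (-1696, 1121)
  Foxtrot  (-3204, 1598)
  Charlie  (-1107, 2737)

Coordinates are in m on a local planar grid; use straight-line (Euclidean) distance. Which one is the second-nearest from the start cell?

Distance to each, sorted:
Alpha: 715.3 m
Bravo: 1499.6 m
Golf: 1609.9 m
Delta: 1798.9 m
Charlie: 2514.6 m
Foxtrot: 3378.8 m
Echo: 3527.0 m
The second-nearest is Bravo at 1499.6 m.

Bravo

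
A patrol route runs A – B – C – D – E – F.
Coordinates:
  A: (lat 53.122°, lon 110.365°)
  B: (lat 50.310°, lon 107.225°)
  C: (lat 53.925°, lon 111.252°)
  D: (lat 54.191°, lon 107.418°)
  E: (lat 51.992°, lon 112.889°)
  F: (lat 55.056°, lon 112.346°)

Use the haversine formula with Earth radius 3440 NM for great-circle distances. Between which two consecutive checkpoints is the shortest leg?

Leg distances:
A→B: 205.3 NM
B→C: 262.9 NM
C→D: 136.0 NM
D→E: 237.3 NM
E→F: 185.0 NM
The shortest leg is C–D at 136.0 NM.

C–D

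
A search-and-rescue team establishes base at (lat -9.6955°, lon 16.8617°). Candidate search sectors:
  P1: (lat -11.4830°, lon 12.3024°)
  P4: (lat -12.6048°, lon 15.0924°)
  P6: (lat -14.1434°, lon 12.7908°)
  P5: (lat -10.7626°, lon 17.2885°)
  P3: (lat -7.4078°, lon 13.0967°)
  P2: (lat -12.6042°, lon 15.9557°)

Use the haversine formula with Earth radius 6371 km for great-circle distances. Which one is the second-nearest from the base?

P2

Distance to each, sorted:
P5: 127.5 km
P2: 338.2 km
P4: 376.7 km
P3: 485.9 km
P1: 536.5 km
P6: 663.8 km
The second-nearest is P2 at 338.2 km.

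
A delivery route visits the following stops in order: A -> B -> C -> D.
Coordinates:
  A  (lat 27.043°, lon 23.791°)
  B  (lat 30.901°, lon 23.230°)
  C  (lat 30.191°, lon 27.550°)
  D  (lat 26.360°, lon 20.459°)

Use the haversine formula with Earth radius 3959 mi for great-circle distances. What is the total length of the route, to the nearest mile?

Leg distances:
A→B: 268.7 mi  (cumulative 268.7 mi)
B→C: 261.7 mi  (cumulative 530.4 mi)
C→D: 506.1 mi  (cumulative 1036.5 mi)
Total route length ≈ 1036 mi.

1036 mi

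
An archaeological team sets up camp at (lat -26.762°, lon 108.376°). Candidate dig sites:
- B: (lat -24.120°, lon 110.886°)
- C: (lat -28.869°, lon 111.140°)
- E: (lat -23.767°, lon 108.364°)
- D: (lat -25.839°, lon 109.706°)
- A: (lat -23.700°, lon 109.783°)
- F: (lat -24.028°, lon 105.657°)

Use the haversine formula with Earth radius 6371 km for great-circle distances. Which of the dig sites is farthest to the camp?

F

Distances from the camp ((lat -26.762°, lon 108.376°)):
F: 408.6 km
B: 387.0 km
A: 368.7 km
C: 358.8 km
E: 333.0 km
D: 167.7 km
The farthest is F at 408.6 km.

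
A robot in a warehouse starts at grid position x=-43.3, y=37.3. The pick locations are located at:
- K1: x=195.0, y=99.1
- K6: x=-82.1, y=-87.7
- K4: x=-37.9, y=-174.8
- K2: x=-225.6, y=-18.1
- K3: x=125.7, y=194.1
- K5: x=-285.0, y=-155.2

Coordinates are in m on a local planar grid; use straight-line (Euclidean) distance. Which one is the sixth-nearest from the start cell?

Distances from the start cell (x=-43.3, y=37.3):
K6: 130.9 m
K2: 190.5 m
K4: 212.2 m
K3: 230.5 m
K1: 246.2 m
K5: 309.0 m
The sixth-nearest is K5 at 309.0 m.

K5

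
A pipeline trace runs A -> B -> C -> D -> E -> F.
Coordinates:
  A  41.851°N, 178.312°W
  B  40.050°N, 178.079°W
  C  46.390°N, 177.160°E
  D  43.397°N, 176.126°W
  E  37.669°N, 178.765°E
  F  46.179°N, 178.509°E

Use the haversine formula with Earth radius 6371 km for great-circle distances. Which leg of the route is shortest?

A–B

Leg distances:
A→B: 201.2 km
B→C: 803.3 km
C→D: 624.5 km
D→E: 769.1 km
E→F: 946.5 km
The shortest leg is A–B at 201.2 km.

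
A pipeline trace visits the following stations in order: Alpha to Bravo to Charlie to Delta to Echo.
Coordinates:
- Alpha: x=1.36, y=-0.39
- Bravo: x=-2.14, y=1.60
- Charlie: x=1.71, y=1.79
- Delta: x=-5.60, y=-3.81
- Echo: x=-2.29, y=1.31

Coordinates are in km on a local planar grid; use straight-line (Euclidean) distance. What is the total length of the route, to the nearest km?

Leg distances:
Alpha→Bravo: 4.0 km  (cumulative 4.0 km)
Bravo→Charlie: 3.9 km  (cumulative 7.9 km)
Charlie→Delta: 9.2 km  (cumulative 17.1 km)
Delta→Echo: 6.1 km  (cumulative 23.2 km)
Total route length ≈ 23 km.

23 km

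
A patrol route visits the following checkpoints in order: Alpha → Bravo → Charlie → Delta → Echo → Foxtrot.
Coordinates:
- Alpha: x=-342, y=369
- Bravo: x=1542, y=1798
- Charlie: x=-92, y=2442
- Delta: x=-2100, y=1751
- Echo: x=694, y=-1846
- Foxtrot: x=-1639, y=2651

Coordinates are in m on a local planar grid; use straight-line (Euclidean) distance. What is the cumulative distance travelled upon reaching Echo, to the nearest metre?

10799 m

Leg distances:
Alpha→Bravo: 2364.6 m  (cumulative 2364.6 m)
Bravo→Charlie: 1756.3 m  (cumulative 4121.0 m)
Charlie→Delta: 2123.6 m  (cumulative 6244.5 m)
Delta→Echo: 4554.7 m  (cumulative 10799.2 m)
Cumulative distance at Echo ≈ 10799 m.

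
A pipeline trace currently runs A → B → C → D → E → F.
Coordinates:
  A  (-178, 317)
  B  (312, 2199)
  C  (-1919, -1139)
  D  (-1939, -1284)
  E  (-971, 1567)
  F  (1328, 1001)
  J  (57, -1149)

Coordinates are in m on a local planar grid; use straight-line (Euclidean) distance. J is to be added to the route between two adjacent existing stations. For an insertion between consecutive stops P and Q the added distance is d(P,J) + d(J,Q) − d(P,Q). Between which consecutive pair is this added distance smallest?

Added distance for inserting J between each consecutive pair:
A–B: 2897.7 m
B–C: 1318.8 m
C–D: 3830.2 m
D–E: 1893.7 m
E–F: 3034.0 m
Smallest added distance is 1318.8 m, inserting between B and C.

between B and C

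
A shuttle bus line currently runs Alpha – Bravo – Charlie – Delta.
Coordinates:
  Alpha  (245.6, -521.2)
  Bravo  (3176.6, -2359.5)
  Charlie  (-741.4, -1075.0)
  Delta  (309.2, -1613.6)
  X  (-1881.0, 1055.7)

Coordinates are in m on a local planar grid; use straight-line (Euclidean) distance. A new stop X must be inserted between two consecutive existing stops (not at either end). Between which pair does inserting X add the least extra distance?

between Bravo and Charlie

Added distance for inserting X between each consecutive pair:
Alpha–Bravo: 5290.4 m
Bravo–Charlie: 4395.8 m
Charlie–Delta: 4688.5 m
Smallest added distance is 4395.8 m, inserting between Bravo and Charlie.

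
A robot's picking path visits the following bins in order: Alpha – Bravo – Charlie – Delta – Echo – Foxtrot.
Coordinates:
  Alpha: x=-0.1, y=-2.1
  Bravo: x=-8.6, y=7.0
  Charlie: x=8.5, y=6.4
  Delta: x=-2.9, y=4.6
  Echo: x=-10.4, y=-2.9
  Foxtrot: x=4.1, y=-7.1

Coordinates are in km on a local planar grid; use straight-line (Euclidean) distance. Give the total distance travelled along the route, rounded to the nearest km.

Leg distances:
Alpha→Bravo: 12.5 km  (cumulative 12.5 km)
Bravo→Charlie: 17.1 km  (cumulative 29.6 km)
Charlie→Delta: 11.5 km  (cumulative 41.1 km)
Delta→Echo: 10.6 km  (cumulative 51.7 km)
Echo→Foxtrot: 15.1 km  (cumulative 66.8 km)
Total route length ≈ 67 km.

67 km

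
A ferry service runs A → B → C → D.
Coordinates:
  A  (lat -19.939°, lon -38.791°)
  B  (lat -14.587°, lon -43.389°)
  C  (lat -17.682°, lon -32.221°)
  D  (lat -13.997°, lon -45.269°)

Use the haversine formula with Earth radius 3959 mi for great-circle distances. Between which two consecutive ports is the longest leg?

C–D

Leg distances:
A→B: 478.2 mi
B→C: 771.3 mi
C→D: 903.6 mi
The longest leg is C–D at 903.6 mi.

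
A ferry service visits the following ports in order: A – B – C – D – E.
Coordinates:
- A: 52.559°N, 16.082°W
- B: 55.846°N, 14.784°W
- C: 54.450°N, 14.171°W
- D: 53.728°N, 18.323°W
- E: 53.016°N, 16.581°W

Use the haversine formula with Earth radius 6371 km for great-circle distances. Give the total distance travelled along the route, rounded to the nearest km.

958 km

Leg distances:
A→B: 375.1 km  (cumulative 375.1 km)
B→C: 160.0 km  (cumulative 535.1 km)
C→D: 282.4 km  (cumulative 817.5 km)
D→E: 140.1 km  (cumulative 957.6 km)
Total route length ≈ 958 km.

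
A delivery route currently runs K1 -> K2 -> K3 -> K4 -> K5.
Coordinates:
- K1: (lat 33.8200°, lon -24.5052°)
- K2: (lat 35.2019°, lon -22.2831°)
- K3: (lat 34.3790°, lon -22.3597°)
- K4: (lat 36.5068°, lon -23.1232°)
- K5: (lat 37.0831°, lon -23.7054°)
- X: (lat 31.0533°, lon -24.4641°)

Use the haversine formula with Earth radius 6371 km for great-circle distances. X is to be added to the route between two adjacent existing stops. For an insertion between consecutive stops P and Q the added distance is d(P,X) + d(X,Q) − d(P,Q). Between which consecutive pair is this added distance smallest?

Added distance for inserting X between each consecutive pair:
K1–K2: 556.6 km
K2–K3: 831.1 km
K3–K4: 791.3 km
K4–K5: 1210.6 km
Smallest added distance is 556.6 km, inserting between K1 and K2.

between K1 and K2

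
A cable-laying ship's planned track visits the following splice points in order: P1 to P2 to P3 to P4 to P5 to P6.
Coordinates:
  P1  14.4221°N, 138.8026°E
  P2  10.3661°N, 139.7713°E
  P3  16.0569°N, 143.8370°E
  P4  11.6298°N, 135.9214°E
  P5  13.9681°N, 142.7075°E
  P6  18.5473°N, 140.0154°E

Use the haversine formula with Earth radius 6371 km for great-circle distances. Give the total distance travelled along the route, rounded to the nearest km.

3585 km

Leg distances:
P1→P2: 463.1 km  (cumulative 463.1 km)
P2→P3: 770.7 km  (cumulative 1233.8 km)
P3→P4: 986.0 km  (cumulative 2219.8 km)
P4→P5: 780.3 km  (cumulative 3000.1 km)
P5→P6: 584.6 km  (cumulative 3584.8 km)
Total route length ≈ 3585 km.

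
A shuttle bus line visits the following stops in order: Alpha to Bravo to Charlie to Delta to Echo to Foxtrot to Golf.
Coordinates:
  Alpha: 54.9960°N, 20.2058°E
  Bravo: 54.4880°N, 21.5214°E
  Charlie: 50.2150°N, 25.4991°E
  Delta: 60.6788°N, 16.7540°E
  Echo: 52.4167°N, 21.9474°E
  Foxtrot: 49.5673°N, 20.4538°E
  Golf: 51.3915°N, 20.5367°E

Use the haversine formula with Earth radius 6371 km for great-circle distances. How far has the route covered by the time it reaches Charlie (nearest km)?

Leg distances:
Alpha→Bravo: 101.6 km  (cumulative 101.6 km)
Bravo→Charlie: 546.4 km  (cumulative 648.0 km)
Cumulative distance at Charlie ≈ 648 km.

648 km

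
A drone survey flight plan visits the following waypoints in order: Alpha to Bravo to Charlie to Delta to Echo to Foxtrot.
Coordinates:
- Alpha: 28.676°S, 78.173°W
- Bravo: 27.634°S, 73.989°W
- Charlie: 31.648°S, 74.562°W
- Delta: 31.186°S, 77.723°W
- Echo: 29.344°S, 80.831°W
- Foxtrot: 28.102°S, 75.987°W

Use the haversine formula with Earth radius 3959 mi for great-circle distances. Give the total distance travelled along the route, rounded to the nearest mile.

Leg distances:
Alpha→Bravo: 264.9 mi  (cumulative 264.9 mi)
Bravo→Charlie: 279.5 mi  (cumulative 544.3 mi)
Charlie→Delta: 189.1 mi  (cumulative 733.4 mi)
Delta→Echo: 224.9 mi  (cumulative 958.4 mi)
Echo→Foxtrot: 305.8 mi  (cumulative 1264.2 mi)
Total route length ≈ 1264 mi.

1264 mi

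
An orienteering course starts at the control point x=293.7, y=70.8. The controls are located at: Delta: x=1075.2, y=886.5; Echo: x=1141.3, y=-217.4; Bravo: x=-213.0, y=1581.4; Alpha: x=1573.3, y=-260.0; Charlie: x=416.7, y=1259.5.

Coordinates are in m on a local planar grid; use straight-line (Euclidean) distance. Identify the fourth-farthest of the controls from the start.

Distance to each, sorted:
Bravo: 1593.3 m
Alpha: 1321.7 m
Charlie: 1195.0 m
Delta: 1129.6 m
Echo: 895.3 m
The fourth-farthest is Delta at 1129.6 m.

Delta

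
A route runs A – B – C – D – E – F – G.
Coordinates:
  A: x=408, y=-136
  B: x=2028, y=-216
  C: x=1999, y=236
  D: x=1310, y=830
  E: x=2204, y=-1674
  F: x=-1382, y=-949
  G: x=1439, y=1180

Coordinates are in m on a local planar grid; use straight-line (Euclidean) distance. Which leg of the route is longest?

E–F

Leg distances:
A→B: 1622.0 m
B→C: 452.9 m
C→D: 909.7 m
D→E: 2658.8 m
E→F: 3658.6 m
F→G: 3534.2 m
The longest leg is E–F at 3658.6 m.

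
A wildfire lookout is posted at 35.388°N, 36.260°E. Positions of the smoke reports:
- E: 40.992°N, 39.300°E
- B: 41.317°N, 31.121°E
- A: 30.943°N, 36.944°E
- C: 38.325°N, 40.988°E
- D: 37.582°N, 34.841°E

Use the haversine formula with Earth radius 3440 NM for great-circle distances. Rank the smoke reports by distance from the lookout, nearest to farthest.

Distances from the lookout:
D 37.582°N, 34.841°E: 148.5 NM
A 30.943°N, 36.944°E: 269.1 NM
C 38.325°N, 40.988°E: 287.5 NM
E 40.992°N, 39.300°E: 365.7 NM
B 41.317°N, 31.121°E: 430.2 NM

D, A, C, E, B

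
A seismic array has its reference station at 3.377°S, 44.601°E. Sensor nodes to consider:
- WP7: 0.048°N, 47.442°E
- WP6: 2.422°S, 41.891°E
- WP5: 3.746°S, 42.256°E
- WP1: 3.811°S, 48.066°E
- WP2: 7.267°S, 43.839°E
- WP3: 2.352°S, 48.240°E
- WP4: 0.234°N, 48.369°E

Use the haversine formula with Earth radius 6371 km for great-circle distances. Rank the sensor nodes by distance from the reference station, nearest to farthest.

Distance from the reference station at 3.377°S, 44.601°E to each:
WP5 3.746°S, 42.256°E: 263.5 km
WP6 2.422°S, 41.891°E: 319.1 km
WP1 3.811°S, 48.066°E: 387.5 km
WP3 2.352°S, 48.240°E: 419.9 km
WP2 7.267°S, 43.839°E: 440.7 km
WP7 0.048°N, 47.442°E: 494.7 km
WP4 0.234°N, 48.369°E: 580.2 km

WP5, WP6, WP1, WP3, WP2, WP7, WP4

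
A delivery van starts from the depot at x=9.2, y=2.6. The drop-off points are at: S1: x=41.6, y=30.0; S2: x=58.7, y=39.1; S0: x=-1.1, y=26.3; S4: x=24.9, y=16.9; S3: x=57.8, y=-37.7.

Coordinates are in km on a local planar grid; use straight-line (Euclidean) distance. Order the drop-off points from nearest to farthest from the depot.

Distances from the depot:
S4 x=24.9, y=16.9: 21.2 km
S0 x=-1.1, y=26.3: 25.8 km
S1 x=41.6, y=30.0: 42.4 km
S2 x=58.7, y=39.1: 61.5 km
S3 x=57.8, y=-37.7: 63.1 km

S4, S0, S1, S2, S3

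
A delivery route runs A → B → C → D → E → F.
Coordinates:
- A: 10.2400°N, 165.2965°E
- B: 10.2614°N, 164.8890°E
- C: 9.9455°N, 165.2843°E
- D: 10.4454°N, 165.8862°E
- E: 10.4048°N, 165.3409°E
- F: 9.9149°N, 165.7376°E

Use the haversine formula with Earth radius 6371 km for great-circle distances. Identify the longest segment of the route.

Leg distances:
A→B: 44.7 km
B→C: 55.7 km
C→D: 86.2 km
D→E: 59.8 km
E→F: 69.7 km
The longest leg is C–D at 86.2 km.

C–D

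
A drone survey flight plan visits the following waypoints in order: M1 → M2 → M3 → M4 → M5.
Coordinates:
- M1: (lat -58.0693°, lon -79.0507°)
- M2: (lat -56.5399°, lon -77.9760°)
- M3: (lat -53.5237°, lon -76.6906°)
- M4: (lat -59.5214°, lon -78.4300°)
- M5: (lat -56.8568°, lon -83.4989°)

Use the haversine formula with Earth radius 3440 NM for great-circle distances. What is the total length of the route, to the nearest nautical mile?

Leg distances:
M1→M2: 98.2 NM  (cumulative 98.2 NM)
M2→M3: 186.4 NM  (cumulative 284.6 NM)
M3→M4: 364.6 NM  (cumulative 649.3 NM)
M4→M5: 226.4 NM  (cumulative 875.7 NM)
Total route length ≈ 876 NM.

876 NM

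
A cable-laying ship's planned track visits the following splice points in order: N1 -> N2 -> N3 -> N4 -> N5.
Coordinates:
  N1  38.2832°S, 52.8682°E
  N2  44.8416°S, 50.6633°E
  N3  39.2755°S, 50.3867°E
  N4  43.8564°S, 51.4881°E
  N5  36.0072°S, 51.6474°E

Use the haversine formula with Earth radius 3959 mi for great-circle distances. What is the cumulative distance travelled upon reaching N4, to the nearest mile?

Leg distances:
N1→N2: 467.2 mi  (cumulative 467.2 mi)
N2→N3: 384.9 mi  (cumulative 852.1 mi)
N3→N4: 321.6 mi  (cumulative 1173.7 mi)
Cumulative distance at N4 ≈ 1174 mi.

1174 mi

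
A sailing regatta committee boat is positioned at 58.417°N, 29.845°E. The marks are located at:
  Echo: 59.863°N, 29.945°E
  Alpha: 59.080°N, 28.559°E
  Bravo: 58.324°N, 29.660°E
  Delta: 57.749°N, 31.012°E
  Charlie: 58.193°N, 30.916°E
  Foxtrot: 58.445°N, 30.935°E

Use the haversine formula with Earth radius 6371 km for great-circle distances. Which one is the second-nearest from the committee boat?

Distance to each, sorted:
Bravo: 14.9 km
Foxtrot: 63.5 km
Charlie: 67.3 km
Delta: 101.1 km
Alpha: 104.6 km
Echo: 160.9 km
The second-nearest is Foxtrot at 63.5 km.

Foxtrot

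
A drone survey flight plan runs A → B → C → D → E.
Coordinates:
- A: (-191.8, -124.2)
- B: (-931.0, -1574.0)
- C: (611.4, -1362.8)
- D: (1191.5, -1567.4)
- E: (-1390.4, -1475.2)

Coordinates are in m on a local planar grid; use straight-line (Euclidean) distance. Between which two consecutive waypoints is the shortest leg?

C–D

Leg distances:
A→B: 1627.4 m
B→C: 1556.8 m
C→D: 615.1 m
D→E: 2583.5 m
The shortest leg is C–D at 615.1 m.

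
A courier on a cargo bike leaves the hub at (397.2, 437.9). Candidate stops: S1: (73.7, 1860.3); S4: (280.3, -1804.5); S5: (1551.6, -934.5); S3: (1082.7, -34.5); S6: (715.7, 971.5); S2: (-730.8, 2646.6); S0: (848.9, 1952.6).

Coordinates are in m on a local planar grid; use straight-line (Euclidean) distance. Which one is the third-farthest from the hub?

S5

Distances from the hub ((397.2, 437.9)):
S2: 2480.1 m
S4: 2245.4 m
S5: 1793.4 m
S0: 1580.6 m
S1: 1458.7 m
S3: 832.5 m
S6: 621.4 m
The third-farthest is S5 at 1793.4 m.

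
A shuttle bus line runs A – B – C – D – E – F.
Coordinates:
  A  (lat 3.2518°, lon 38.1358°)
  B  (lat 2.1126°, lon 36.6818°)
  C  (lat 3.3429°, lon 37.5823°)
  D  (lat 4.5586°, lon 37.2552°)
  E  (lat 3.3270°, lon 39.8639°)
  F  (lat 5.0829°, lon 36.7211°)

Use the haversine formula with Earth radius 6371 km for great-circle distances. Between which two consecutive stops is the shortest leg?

C–D

Leg distances:
A→B: 205.3 km
B→C: 169.5 km
C→D: 140.0 km
D→E: 320.2 km
E→F: 399.5 km
The shortest leg is C–D at 140.0 km.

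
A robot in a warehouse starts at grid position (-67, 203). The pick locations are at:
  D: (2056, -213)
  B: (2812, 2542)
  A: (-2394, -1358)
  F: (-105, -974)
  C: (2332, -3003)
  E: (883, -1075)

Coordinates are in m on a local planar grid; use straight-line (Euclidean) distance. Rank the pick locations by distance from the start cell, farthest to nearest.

Distance from the start cell at (-67, 203) to each:
C (2332, -3003): 4004.2 m
B (2812, 2542): 3709.4 m
A (-2394, -1358): 2802.1 m
D (2056, -213): 2163.4 m
E (883, -1075): 1592.4 m
F (-105, -974): 1177.6 m

C, B, A, D, E, F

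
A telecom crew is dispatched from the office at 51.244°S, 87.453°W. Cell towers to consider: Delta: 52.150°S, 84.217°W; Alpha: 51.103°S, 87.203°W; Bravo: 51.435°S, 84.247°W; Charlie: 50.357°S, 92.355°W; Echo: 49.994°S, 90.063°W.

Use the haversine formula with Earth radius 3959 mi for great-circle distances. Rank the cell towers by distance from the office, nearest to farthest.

Alpha, Bravo, Echo, Delta, Charlie

Distance from the office at 51.244°S, 87.453°W to each:
Alpha 51.103°S, 87.203°W: 14.6 mi
Bravo 51.435°S, 84.247°W: 139.0 mi
Echo 49.994°S, 90.063°W: 143.3 mi
Delta 52.150°S, 84.217°W: 152.1 mi
Charlie 50.357°S, 92.355°W: 222.6 mi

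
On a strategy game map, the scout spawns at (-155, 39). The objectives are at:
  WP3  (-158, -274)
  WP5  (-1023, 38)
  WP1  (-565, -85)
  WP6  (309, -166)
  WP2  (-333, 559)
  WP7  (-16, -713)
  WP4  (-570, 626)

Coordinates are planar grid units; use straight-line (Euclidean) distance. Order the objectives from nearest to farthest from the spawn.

WP3, WP1, WP6, WP2, WP4, WP7, WP5

Distance from the spawn at (-155, 39) to each:
WP3 (-158, -274): 313.0
WP1 (-565, -85): 428.3
WP6 (309, -166): 507.3
WP2 (-333, 559): 549.6
WP4 (-570, 626): 718.9
WP7 (-16, -713): 764.7
WP5 (-1023, 38): 868.0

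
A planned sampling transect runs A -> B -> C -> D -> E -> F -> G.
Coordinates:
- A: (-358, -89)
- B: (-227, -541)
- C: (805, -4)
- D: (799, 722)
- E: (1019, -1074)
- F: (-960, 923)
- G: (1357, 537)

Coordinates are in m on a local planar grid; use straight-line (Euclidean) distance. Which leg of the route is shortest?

Leg distances:
A→B: 470.6 m
B→C: 1163.4 m
C→D: 726.0 m
D→E: 1809.4 m
E→F: 2811.5 m
F→G: 2348.9 m
The shortest leg is A–B at 470.6 m.

A–B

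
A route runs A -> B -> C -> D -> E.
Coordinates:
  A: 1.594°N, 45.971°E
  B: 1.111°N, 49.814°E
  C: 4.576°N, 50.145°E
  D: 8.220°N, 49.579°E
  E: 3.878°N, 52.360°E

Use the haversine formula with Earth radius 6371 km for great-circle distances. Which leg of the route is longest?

Leg distances:
A→B: 430.6 km
B→C: 387.0 km
C→D: 410.0 km
D→E: 572.4 km
The longest leg is D–E at 572.4 km.

D–E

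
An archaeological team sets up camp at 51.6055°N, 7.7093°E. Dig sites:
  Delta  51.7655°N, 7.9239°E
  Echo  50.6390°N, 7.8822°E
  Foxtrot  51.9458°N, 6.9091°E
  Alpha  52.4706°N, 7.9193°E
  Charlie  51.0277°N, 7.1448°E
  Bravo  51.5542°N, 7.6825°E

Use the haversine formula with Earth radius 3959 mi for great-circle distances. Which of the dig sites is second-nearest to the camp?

Distance to each, sorted:
Bravo: 3.7 mi
Delta: 14.4 mi
Foxtrot: 41.5 mi
Charlie: 46.8 mi
Alpha: 60.4 mi
Echo: 67.2 mi
The second-nearest is Delta at 14.4 mi.

Delta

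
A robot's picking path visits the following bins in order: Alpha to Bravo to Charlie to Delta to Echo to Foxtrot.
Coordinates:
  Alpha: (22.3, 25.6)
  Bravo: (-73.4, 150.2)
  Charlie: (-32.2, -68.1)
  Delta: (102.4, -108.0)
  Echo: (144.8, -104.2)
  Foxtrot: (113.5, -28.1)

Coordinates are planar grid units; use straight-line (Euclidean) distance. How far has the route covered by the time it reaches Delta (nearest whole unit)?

520

Leg distances:
Alpha→Bravo: 157.1  (cumulative 157.1)
Bravo→Charlie: 222.2  (cumulative 379.3)
Charlie→Delta: 140.4  (cumulative 519.7)
Cumulative distance at Delta ≈ 520.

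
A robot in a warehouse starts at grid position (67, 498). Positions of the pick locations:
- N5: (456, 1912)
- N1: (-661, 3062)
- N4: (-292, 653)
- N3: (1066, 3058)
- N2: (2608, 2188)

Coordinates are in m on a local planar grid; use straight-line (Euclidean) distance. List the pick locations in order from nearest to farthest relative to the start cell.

N4, N5, N1, N3, N2

Distances from the start cell:
N4 (-292, 653): 391.0 m
N5 (456, 1912): 1466.5 m
N1 (-661, 3062): 2665.3 m
N3 (1066, 3058): 2748.0 m
N2 (2608, 2188): 3051.7 m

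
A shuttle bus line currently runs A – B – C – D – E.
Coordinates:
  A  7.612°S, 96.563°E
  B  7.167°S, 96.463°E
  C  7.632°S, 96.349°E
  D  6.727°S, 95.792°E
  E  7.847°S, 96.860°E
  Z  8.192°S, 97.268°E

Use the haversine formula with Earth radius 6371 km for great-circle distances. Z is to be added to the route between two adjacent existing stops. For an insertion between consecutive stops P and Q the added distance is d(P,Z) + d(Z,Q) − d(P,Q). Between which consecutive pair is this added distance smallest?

between D and E

Added distance for inserting Z between each consecutive pair:
A–B: 194.7 km
B–C: 210.1 km
C–D: 231.2 km
D–E: 117.9 km
Smallest added distance is 117.9 km, inserting between D and E.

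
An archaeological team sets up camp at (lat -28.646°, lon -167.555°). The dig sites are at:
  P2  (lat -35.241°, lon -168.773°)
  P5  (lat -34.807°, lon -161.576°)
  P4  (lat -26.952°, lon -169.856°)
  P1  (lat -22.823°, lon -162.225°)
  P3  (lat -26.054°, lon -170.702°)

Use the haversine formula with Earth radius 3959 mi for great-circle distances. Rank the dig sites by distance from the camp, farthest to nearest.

P5, P1, P2, P3, P4

Computing each great-circle distance from (lat -28.646°, lon -167.555°):
P5 (lat -34.807°, lon -161.576°): 551.7 mi
P1 (lat -22.823°, lon -162.225°): 521.3 mi
P2 (lat -35.241°, lon -168.773°): 461.2 mi
P3 (lat -26.054°, lon -170.702°): 263.4 mi
P4 (lat -26.952°, lon -169.856°): 183.0 mi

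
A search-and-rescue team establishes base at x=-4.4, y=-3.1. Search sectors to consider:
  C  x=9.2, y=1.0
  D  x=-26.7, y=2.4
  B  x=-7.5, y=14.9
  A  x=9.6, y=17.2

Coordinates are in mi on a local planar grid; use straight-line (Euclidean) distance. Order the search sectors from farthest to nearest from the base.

Distance from the base at x=-4.4, y=-3.1 to each:
A x=9.6, y=17.2: 24.7 mi
D x=-26.7, y=2.4: 23.0 mi
B x=-7.5, y=14.9: 18.3 mi
C x=9.2, y=1.0: 14.2 mi

A, D, B, C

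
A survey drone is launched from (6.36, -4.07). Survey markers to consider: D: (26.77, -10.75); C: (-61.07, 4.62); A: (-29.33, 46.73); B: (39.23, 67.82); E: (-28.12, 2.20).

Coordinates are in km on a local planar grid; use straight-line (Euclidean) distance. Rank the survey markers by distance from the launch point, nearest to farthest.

D, E, A, C, B

Distances from the launch point:
D (26.77, -10.75): 21.5 km
E (-28.12, 2.20): 35.0 km
A (-29.33, 46.73): 62.1 km
C (-61.07, 4.62): 68.0 km
B (39.23, 67.82): 79.0 km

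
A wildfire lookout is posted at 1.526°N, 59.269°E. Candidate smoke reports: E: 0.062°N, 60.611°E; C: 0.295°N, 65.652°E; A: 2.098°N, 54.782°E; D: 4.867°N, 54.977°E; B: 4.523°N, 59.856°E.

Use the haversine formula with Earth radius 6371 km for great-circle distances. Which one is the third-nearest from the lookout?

A

Distance to each, sorted:
E: 220.8 km
B: 339.6 km
A: 502.7 km
D: 604.2 km
C: 722.7 km
The third-nearest is A at 502.7 km.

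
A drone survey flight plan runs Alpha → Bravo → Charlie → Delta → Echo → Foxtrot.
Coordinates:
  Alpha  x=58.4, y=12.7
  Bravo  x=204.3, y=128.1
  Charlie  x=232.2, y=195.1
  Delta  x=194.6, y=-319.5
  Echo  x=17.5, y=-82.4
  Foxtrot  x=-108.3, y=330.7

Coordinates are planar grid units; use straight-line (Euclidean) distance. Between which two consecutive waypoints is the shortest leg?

Leg distances:
Alpha→Bravo: 186.0
Bravo→Charlie: 72.6
Charlie→Delta: 516.0
Delta→Echo: 295.9
Echo→Foxtrot: 431.8
The shortest leg is Bravo–Charlie at 72.6.

Bravo–Charlie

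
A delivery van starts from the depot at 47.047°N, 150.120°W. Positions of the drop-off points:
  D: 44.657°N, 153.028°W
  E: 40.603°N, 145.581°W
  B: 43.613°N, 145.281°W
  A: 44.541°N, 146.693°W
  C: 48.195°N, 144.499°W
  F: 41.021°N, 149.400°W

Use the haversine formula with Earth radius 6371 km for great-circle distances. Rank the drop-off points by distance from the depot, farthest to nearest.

E, F, B, C, A, D

Distance from the depot at 47.047°N, 150.120°W to each:
E 40.603°N, 145.581°W: 803.4 km
F 41.021°N, 149.400°W: 672.5 km
B 43.613°N, 145.281°W: 537.3 km
C 48.195°N, 144.499°W: 440.1 km
A 44.541°N, 146.693°W: 384.9 km
D 44.657°N, 153.028°W: 348.3 km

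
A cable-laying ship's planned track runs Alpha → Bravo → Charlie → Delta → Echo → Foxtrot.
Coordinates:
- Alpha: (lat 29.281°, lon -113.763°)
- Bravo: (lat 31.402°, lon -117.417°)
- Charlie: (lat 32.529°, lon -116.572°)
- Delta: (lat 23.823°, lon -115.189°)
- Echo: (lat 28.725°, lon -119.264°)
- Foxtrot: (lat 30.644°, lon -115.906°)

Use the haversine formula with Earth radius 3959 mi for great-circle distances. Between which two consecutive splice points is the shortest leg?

Bravo–Charlie

Leg distances:
Alpha→Bravo: 262.6 mi
Bravo→Charlie: 92.3 mi
Charlie→Delta: 607.4 mi
Delta→Echo: 422.4 mi
Echo→Foxtrot: 241.3 mi
The shortest leg is Bravo–Charlie at 92.3 mi.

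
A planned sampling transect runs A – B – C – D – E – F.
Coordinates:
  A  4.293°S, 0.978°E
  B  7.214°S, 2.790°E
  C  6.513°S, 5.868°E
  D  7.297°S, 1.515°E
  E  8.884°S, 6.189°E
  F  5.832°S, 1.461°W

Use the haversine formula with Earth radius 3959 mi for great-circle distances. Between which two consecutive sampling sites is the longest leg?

E–F

Leg distances:
A→B: 237.2 mi
B→C: 216.6 mi
C→D: 303.5 mi
D→E: 338.0 mi
E→F: 565.0 mi
The longest leg is E–F at 565.0 mi.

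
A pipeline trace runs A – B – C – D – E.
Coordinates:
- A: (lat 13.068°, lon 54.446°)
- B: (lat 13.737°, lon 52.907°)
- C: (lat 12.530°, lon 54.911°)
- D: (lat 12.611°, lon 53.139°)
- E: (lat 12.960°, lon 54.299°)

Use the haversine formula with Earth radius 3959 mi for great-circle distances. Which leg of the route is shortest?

D–E

Leg distances:
A→B: 113.3 mi
B→C: 158.6 mi
C→D: 119.6 mi
D→E: 81.8 mi
The shortest leg is D–E at 81.8 mi.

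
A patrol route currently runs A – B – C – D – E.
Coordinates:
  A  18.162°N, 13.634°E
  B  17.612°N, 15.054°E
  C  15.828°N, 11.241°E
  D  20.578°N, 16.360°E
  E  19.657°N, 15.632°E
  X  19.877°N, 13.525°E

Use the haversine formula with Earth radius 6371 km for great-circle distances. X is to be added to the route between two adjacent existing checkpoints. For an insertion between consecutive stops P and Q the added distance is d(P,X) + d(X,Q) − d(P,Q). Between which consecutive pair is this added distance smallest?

between C and D

Added distance for inserting X between each consecutive pair:
A–B: 327.7 km
B–C: 358.0 km
C–D: 61.2 km
D–E: 400.2 km
Smallest added distance is 61.2 km, inserting between C and D.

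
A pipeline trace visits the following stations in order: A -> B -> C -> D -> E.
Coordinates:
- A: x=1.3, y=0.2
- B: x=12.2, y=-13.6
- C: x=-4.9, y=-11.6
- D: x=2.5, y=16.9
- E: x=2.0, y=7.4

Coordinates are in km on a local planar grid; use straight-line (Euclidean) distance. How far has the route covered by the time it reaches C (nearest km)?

Leg distances:
A→B: 17.6 km  (cumulative 17.6 km)
B→C: 17.2 km  (cumulative 34.8 km)
Cumulative distance at C ≈ 35 km.

35 km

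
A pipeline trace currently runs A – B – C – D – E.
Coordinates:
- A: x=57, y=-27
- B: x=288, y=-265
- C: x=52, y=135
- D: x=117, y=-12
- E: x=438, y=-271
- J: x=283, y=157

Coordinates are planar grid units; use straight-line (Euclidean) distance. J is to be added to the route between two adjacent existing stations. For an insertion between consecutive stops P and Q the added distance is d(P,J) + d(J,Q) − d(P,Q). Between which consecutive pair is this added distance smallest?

Added distance for inserting J between each consecutive pair:
A–B: 381.8
B–C: 189.6
C–D: 308.2
D–E: 279.6
Smallest added distance is 189.6, inserting between B and C.

between B and C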